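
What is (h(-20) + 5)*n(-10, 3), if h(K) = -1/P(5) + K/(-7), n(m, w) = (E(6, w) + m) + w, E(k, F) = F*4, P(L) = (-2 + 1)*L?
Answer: 282/7 ≈ 40.286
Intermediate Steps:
P(L) = -L
E(k, F) = 4*F
n(m, w) = m + 5*w (n(m, w) = (4*w + m) + w = (m + 4*w) + w = m + 5*w)
h(K) = ⅕ - K/7 (h(K) = -1/((-1*5)) + K/(-7) = -1/(-5) + K*(-⅐) = -1*(-⅕) - K/7 = ⅕ - K/7)
(h(-20) + 5)*n(-10, 3) = ((⅕ - ⅐*(-20)) + 5)*(-10 + 5*3) = ((⅕ + 20/7) + 5)*(-10 + 15) = (107/35 + 5)*5 = (282/35)*5 = 282/7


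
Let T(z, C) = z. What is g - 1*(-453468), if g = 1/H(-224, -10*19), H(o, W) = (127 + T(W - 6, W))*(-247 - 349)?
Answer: 18648418033/41124 ≈ 4.5347e+5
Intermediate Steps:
H(o, W) = -72116 - 596*W (H(o, W) = (127 + (W - 6))*(-247 - 349) = (127 + (-6 + W))*(-596) = (121 + W)*(-596) = -72116 - 596*W)
g = 1/41124 (g = 1/(-72116 - (-5960)*19) = 1/(-72116 - 596*(-190)) = 1/(-72116 + 113240) = 1/41124 ≈ 2.4317e-5)
g - 1*(-453468) = 1/41124 - 1*(-453468) = 1/41124 + 453468 = 18648418033/41124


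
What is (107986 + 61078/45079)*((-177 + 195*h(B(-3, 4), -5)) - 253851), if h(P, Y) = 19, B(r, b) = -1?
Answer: -1218562844716956/45079 ≈ -2.7032e+10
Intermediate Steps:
(107986 + 61078/45079)*((-177 + 195*h(B(-3, 4), -5)) - 253851) = (107986 + 61078/45079)*((-177 + 195*19) - 253851) = (107986 + 61078*(1/45079))*((-177 + 3705) - 253851) = (107986 + 61078/45079)*(3528 - 253851) = (4867961972/45079)*(-250323) = -1218562844716956/45079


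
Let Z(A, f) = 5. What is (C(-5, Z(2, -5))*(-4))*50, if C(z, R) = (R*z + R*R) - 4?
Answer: 800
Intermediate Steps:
C(z, R) = -4 + R² + R*z (C(z, R) = (R*z + R²) - 4 = (R² + R*z) - 4 = -4 + R² + R*z)
(C(-5, Z(2, -5))*(-4))*50 = ((-4 + 5² + 5*(-5))*(-4))*50 = ((-4 + 25 - 25)*(-4))*50 = -4*(-4)*50 = 16*50 = 800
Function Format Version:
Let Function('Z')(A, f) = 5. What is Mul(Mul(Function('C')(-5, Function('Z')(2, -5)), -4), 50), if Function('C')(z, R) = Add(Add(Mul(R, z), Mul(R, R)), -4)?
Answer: 800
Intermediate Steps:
Function('C')(z, R) = Add(-4, Pow(R, 2), Mul(R, z)) (Function('C')(z, R) = Add(Add(Mul(R, z), Pow(R, 2)), -4) = Add(Add(Pow(R, 2), Mul(R, z)), -4) = Add(-4, Pow(R, 2), Mul(R, z)))
Mul(Mul(Function('C')(-5, Function('Z')(2, -5)), -4), 50) = Mul(Mul(Add(-4, Pow(5, 2), Mul(5, -5)), -4), 50) = Mul(Mul(Add(-4, 25, -25), -4), 50) = Mul(Mul(-4, -4), 50) = Mul(16, 50) = 800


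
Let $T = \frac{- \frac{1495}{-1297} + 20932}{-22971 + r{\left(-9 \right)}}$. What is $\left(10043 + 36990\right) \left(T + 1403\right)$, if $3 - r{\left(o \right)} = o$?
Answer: $\frac{1963681149857210}{29777823} \approx 6.5944 \cdot 10^{7}$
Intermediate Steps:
$r{\left(o \right)} = 3 - o$
$T = - \frac{27150299}{29777823}$ ($T = \frac{- \frac{1495}{-1297} + 20932}{-22971 + \left(3 - -9\right)} = \frac{\left(-1495\right) \left(- \frac{1}{1297}\right) + 20932}{-22971 + \left(3 + 9\right)} = \frac{\frac{1495}{1297} + 20932}{-22971 + 12} = \frac{27150299}{1297 \left(-22959\right)} = \frac{27150299}{1297} \left(- \frac{1}{22959}\right) = - \frac{27150299}{29777823} \approx -0.91176$)
$\left(10043 + 36990\right) \left(T + 1403\right) = \left(10043 + 36990\right) \left(- \frac{27150299}{29777823} + 1403\right) = 47033 \cdot \frac{41751135370}{29777823} = \frac{1963681149857210}{29777823}$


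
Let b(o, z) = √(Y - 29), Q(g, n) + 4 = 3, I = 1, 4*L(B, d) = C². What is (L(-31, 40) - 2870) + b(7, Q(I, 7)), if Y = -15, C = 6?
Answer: -2861 + 2*I*√11 ≈ -2861.0 + 6.6332*I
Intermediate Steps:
L(B, d) = 9 (L(B, d) = (¼)*6² = (¼)*36 = 9)
Q(g, n) = -1 (Q(g, n) = -4 + 3 = -1)
b(o, z) = 2*I*√11 (b(o, z) = √(-15 - 29) = √(-44) = 2*I*√11)
(L(-31, 40) - 2870) + b(7, Q(I, 7)) = (9 - 2870) + 2*I*√11 = -2861 + 2*I*√11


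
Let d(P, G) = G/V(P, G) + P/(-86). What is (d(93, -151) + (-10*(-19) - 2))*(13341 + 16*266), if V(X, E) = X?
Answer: 26078560433/7998 ≈ 3.2606e+6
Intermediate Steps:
d(P, G) = -P/86 + G/P (d(P, G) = G/P + P/(-86) = G/P + P*(-1/86) = G/P - P/86 = -P/86 + G/P)
(d(93, -151) + (-10*(-19) - 2))*(13341 + 16*266) = ((-1/86*93 - 151/93) + (-10*(-19) - 2))*(13341 + 16*266) = ((-93/86 - 151*1/93) + (190 - 2))*(13341 + 4256) = ((-93/86 - 151/93) + 188)*17597 = (-21635/7998 + 188)*17597 = (1481989/7998)*17597 = 26078560433/7998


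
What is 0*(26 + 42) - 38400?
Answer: -38400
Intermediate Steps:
0*(26 + 42) - 38400 = 0*68 - 38400 = 0 - 38400 = -38400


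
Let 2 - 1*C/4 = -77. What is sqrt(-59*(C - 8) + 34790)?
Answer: sqrt(16618) ≈ 128.91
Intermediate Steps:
C = 316 (C = 8 - 4*(-77) = 8 + 308 = 316)
sqrt(-59*(C - 8) + 34790) = sqrt(-59*(316 - 8) + 34790) = sqrt(-59*308 + 34790) = sqrt(-18172 + 34790) = sqrt(16618)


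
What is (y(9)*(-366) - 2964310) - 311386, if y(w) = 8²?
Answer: -3299120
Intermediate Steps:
y(w) = 64
(y(9)*(-366) - 2964310) - 311386 = (64*(-366) - 2964310) - 311386 = (-23424 - 2964310) - 311386 = -2987734 - 311386 = -3299120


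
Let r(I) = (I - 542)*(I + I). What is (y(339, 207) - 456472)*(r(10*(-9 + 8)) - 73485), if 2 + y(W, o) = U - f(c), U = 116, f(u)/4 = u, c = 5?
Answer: 28498524210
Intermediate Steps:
f(u) = 4*u
y(W, o) = 94 (y(W, o) = -2 + (116 - 4*5) = -2 + (116 - 1*20) = -2 + (116 - 20) = -2 + 96 = 94)
r(I) = 2*I*(-542 + I) (r(I) = (-542 + I)*(2*I) = 2*I*(-542 + I))
(y(339, 207) - 456472)*(r(10*(-9 + 8)) - 73485) = (94 - 456472)*(2*(10*(-9 + 8))*(-542 + 10*(-9 + 8)) - 73485) = -456378*(2*(10*(-1))*(-542 + 10*(-1)) - 73485) = -456378*(2*(-10)*(-542 - 10) - 73485) = -456378*(2*(-10)*(-552) - 73485) = -456378*(11040 - 73485) = -456378*(-62445) = 28498524210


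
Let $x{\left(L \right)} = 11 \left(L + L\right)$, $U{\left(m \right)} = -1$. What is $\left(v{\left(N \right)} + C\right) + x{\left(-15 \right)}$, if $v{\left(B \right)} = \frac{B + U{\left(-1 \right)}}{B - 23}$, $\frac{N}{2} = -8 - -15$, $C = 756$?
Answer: $\frac{3821}{9} \approx 424.56$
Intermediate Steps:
$x{\left(L \right)} = 22 L$ ($x{\left(L \right)} = 11 \cdot 2 L = 22 L$)
$N = 14$ ($N = 2 \left(-8 - -15\right) = 2 \left(-8 + 15\right) = 2 \cdot 7 = 14$)
$v{\left(B \right)} = \frac{-1 + B}{-23 + B}$ ($v{\left(B \right)} = \frac{B - 1}{B - 23} = \frac{-1 + B}{-23 + B}$)
$\left(v{\left(N \right)} + C\right) + x{\left(-15 \right)} = \left(\frac{-1 + 14}{-23 + 14} + 756\right) + 22 \left(-15\right) = \left(\frac{1}{-9} \cdot 13 + 756\right) - 330 = \left(\left(- \frac{1}{9}\right) 13 + 756\right) - 330 = \left(- \frac{13}{9} + 756\right) - 330 = \frac{6791}{9} - 330 = \frac{3821}{9}$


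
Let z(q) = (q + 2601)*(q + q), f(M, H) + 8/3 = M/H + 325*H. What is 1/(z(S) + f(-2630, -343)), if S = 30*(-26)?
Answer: -1029/3037844669 ≈ -3.3873e-7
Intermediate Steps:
S = -780
f(M, H) = -8/3 + 325*H + M/H (f(M, H) = -8/3 + (M/H + 325*H) = -8/3 + (325*H + M/H) = -8/3 + 325*H + M/H)
z(q) = 2*q*(2601 + q) (z(q) = (2601 + q)*(2*q) = 2*q*(2601 + q))
1/(z(S) + f(-2630, -343)) = 1/(2*(-780)*(2601 - 780) + (-8/3 + 325*(-343) - 2630/(-343))) = 1/(2*(-780)*1821 + (-8/3 - 111475 - 2630*(-1/343))) = 1/(-2840760 + (-8/3 - 111475 + 2630/343)) = 1/(-2840760 - 114702629/1029) = 1/(-3037844669/1029) = -1029/3037844669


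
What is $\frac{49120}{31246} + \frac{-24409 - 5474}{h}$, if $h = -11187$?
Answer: $\frac{247204943}{58258167} \approx 4.2433$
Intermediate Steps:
$\frac{49120}{31246} + \frac{-24409 - 5474}{h} = \frac{49120}{31246} + \frac{-24409 - 5474}{-11187} = 49120 \cdot \frac{1}{31246} + \left(-24409 - 5474\right) \left(- \frac{1}{11187}\right) = \frac{24560}{15623} - - \frac{9961}{3729} = \frac{24560}{15623} + \frac{9961}{3729} = \frac{247204943}{58258167}$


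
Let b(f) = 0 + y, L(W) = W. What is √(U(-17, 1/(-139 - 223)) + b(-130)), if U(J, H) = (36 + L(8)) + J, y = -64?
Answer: I*√37 ≈ 6.0828*I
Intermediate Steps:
b(f) = -64 (b(f) = 0 - 64 = -64)
U(J, H) = 44 + J (U(J, H) = (36 + 8) + J = 44 + J)
√(U(-17, 1/(-139 - 223)) + b(-130)) = √((44 - 17) - 64) = √(27 - 64) = √(-37) = I*√37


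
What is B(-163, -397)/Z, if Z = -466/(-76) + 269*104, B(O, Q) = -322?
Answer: -1748/151903 ≈ -0.011507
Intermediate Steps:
Z = 1063321/38 (Z = -466*(-1/76) + 27976 = 233/38 + 27976 = 1063321/38 ≈ 27982.)
B(-163, -397)/Z = -322/1063321/38 = -322*38/1063321 = -1748/151903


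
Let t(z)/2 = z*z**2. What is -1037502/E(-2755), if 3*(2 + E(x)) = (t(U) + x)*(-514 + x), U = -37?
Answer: -115278/12599089 ≈ -0.0091497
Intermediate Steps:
t(z) = 2*z**3 (t(z) = 2*(z*z**2) = 2*z**3)
E(x) = -2 + (-101306 + x)*(-514 + x)/3 (E(x) = -2 + ((2*(-37)**3 + x)*(-514 + x))/3 = -2 + ((2*(-50653) + x)*(-514 + x))/3 = -2 + ((-101306 + x)*(-514 + x))/3 = -2 + (-101306 + x)*(-514 + x)/3)
-1037502/E(-2755) = -1037502/(52071278/3 - 33940*(-2755) + (1/3)*(-2755)**2) = -1037502/(52071278/3 + 93504700 + (1/3)*7590025) = -1037502/(52071278/3 + 93504700 + 7590025/3) = -1037502/113391801 = -1037502*1/113391801 = -115278/12599089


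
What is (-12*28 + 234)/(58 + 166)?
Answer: -51/112 ≈ -0.45536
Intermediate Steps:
(-12*28 + 234)/(58 + 166) = (-336 + 234)/224 = -102*1/224 = -51/112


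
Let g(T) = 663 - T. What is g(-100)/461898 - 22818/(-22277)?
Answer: 10556585915/10289701746 ≈ 1.0259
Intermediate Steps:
g(-100)/461898 - 22818/(-22277) = (663 - 1*(-100))/461898 - 22818/(-22277) = (663 + 100)*(1/461898) - 22818*(-1/22277) = 763*(1/461898) + 22818/22277 = 763/461898 + 22818/22277 = 10556585915/10289701746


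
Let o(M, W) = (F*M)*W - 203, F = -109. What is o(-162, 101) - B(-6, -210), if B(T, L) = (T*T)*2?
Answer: 1783183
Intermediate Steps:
B(T, L) = 2*T² (B(T, L) = T²*2 = 2*T²)
o(M, W) = -203 - 109*M*W (o(M, W) = (-109*M)*W - 203 = -109*M*W - 203 = -203 - 109*M*W)
o(-162, 101) - B(-6, -210) = (-203 - 109*(-162)*101) - 2*(-6)² = (-203 + 1783458) - 2*36 = 1783255 - 1*72 = 1783255 - 72 = 1783183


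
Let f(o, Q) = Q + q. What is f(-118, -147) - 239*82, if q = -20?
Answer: -19765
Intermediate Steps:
f(o, Q) = -20 + Q (f(o, Q) = Q - 20 = -20 + Q)
f(-118, -147) - 239*82 = (-20 - 147) - 239*82 = -167 - 1*19598 = -167 - 19598 = -19765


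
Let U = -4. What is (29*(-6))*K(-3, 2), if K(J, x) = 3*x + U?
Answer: -348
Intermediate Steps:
K(J, x) = -4 + 3*x (K(J, x) = 3*x - 4 = -4 + 3*x)
(29*(-6))*K(-3, 2) = (29*(-6))*(-4 + 3*2) = -174*(-4 + 6) = -174*2 = -348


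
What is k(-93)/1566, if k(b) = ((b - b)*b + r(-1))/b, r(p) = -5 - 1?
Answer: 1/24273 ≈ 4.1198e-5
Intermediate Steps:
r(p) = -6
k(b) = -6/b (k(b) = ((b - b)*b - 6)/b = (0*b - 6)/b = (0 - 6)/b = -6/b)
k(-93)/1566 = -6/(-93)/1566 = -6*(-1/93)*(1/1566) = (2/31)*(1/1566) = 1/24273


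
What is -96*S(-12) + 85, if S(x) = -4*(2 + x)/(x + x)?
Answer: 245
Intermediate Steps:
S(x) = -2*(2 + x)/x (S(x) = -4*(2 + x)/(2*x) = -2*(2 + x)/x)
-96*S(-12) + 85 = -96*(-2 - 4/(-12)) + 85 = -96*(-2 - 4*(-1/12)) + 85 = -96*(-2 + ⅓) + 85 = -96*(-5/3) + 85 = 160 + 85 = 245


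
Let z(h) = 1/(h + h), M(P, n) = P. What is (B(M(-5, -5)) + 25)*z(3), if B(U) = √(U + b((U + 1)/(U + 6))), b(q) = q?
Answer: 25/6 + I/2 ≈ 4.1667 + 0.5*I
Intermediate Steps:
B(U) = √(U + (1 + U)/(6 + U)) (B(U) = √(U + (U + 1)/(U + 6)) = √(U + (1 + U)/(6 + U)))
z(h) = 1/(2*h)
(B(M(-5, -5)) + 25)*z(3) = (√((1 - 5 - 5*(6 - 5))/(6 - 5)) + 25)*((½)/3) = (√((1 - 5 - 5*1)/1) + 25)*((½)*(⅓)) = (√(1*(1 - 5 - 5)) + 25)*(⅙) = (√(1*(-9)) + 25)*(⅙) = (√(-9) + 25)*(⅙) = (3*I + 25)*(⅙) = (25 + 3*I)*(⅙) = 25/6 + I/2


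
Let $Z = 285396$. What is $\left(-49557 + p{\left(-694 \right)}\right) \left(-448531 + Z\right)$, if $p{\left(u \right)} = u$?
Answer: $8197696885$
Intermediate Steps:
$\left(-49557 + p{\left(-694 \right)}\right) \left(-448531 + Z\right) = \left(-49557 - 694\right) \left(-448531 + 285396\right) = \left(-50251\right) \left(-163135\right) = 8197696885$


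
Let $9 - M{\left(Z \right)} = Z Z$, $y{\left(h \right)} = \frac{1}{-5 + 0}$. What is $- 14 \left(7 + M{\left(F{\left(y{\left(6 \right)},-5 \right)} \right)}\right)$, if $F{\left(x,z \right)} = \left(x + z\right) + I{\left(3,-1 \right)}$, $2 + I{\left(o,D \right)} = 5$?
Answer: $- \frac{3906}{25} \approx -156.24$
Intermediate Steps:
$I{\left(o,D \right)} = 3$ ($I{\left(o,D \right)} = -2 + 5 = 3$)
$y{\left(h \right)} = - \frac{1}{5}$ ($y{\left(h \right)} = \frac{1}{-5} = - \frac{1}{5}$)
$F{\left(x,z \right)} = 3 + x + z$ ($F{\left(x,z \right)} = \left(x + z\right) + 3 = 3 + x + z$)
$M{\left(Z \right)} = 9 - Z^{2}$ ($M{\left(Z \right)} = 9 - Z Z = 9 - Z^{2}$)
$- 14 \left(7 + M{\left(F{\left(y{\left(6 \right)},-5 \right)} \right)}\right) = - 14 \left(7 + \left(9 - \left(3 - \frac{1}{5} - 5\right)^{2}\right)\right) = - 14 \left(7 + \left(9 - \left(- \frac{11}{5}\right)^{2}\right)\right) = - 14 \left(7 + \left(9 - \frac{121}{25}\right)\right) = - 14 \left(7 + \frac{104}{25}\right) = \left(-14\right) \frac{279}{25} = - \frac{3906}{25}$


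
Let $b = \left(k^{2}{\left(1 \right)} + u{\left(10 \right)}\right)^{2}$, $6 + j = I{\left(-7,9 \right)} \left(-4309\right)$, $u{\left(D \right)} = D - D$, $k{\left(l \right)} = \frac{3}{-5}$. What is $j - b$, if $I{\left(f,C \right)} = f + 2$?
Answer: $\frac{13461794}{625} \approx 21539.0$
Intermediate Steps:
$k{\left(l \right)} = - \frac{3}{5}$ ($k{\left(l \right)} = 3 \left(- \frac{1}{5}\right) = - \frac{3}{5}$)
$I{\left(f,C \right)} = 2 + f$
$u{\left(D \right)} = 0$
$j = 21539$ ($j = -6 + \left(2 - 7\right) \left(-4309\right) = -6 - -21545 = -6 + 21545 = 21539$)
$b = \frac{81}{625}$ ($b = \left(\left(- \frac{3}{5}\right)^{2} + 0\right)^{2} = \left(\frac{9}{25} + 0\right)^{2} = \left(\frac{9}{25}\right)^{2} = \frac{81}{625} \approx 0.1296$)
$j - b = 21539 - \frac{81}{625} = \frac{13461794}{625}$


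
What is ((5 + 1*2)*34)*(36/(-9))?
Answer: -952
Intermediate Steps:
((5 + 1*2)*34)*(36/(-9)) = ((5 + 2)*34)*(36*(-⅑)) = (7*34)*(-4) = 238*(-4) = -952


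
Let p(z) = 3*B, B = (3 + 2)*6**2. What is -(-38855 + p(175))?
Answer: 38315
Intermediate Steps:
B = 180 (B = 5*36 = 180)
p(z) = 540 (p(z) = 3*180 = 540)
-(-38855 + p(175)) = -(-38855 + 540) = -1*(-38315) = 38315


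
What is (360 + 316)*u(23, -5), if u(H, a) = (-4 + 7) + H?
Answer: 17576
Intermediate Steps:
u(H, a) = 3 + H
(360 + 316)*u(23, -5) = (360 + 316)*(3 + 23) = 676*26 = 17576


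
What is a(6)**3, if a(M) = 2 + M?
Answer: 512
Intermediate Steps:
a(6)**3 = (2 + 6)**3 = 8**3 = 512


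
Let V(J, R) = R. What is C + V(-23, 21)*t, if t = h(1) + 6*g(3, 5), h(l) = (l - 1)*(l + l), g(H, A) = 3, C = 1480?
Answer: 1858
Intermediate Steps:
h(l) = 2*l*(-1 + l) (h(l) = (-1 + l)*(2*l) = 2*l*(-1 + l))
t = 18 (t = 2*1*(-1 + 1) + 6*3 = 2*1*0 + 18 = 0 + 18 = 18)
C + V(-23, 21)*t = 1480 + 21*18 = 1480 + 378 = 1858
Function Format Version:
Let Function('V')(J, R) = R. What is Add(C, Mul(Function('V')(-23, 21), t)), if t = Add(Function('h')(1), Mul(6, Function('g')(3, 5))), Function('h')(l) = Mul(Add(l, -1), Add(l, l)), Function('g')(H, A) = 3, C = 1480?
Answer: 1858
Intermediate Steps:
Function('h')(l) = Mul(2, l, Add(-1, l)) (Function('h')(l) = Mul(Add(-1, l), Mul(2, l)) = Mul(2, l, Add(-1, l)))
t = 18 (t = Add(Mul(2, 1, Add(-1, 1)), Mul(6, 3)) = Add(Mul(2, 1, 0), 18) = Add(0, 18) = 18)
Add(C, Mul(Function('V')(-23, 21), t)) = Add(1480, Mul(21, 18)) = Add(1480, 378) = 1858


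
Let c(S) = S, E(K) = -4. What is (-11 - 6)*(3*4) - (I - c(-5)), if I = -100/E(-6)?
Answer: -234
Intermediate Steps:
I = 25 (I = -100/(-4) = -100*(-1/4) = 25)
(-11 - 6)*(3*4) - (I - c(-5)) = (-11 - 6)*(3*4) - (25 - 1*(-5)) = -17*12 - (25 + 5) = -204 - 1*30 = -204 - 30 = -234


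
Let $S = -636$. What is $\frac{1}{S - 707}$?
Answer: $- \frac{1}{1343} \approx -0.0007446$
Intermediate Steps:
$\frac{1}{S - 707} = \frac{1}{-636 - 707} = \frac{1}{-1343} = - \frac{1}{1343}$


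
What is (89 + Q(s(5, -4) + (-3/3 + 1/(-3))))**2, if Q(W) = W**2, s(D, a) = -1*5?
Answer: 1350244/81 ≈ 16670.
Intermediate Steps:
s(D, a) = -5
(89 + Q(s(5, -4) + (-3/3 + 1/(-3))))**2 = (89 + (-5 + (-3/3 + 1/(-3)))**2)**2 = (89 + (-5 + (-3*1/3 + 1*(-1/3)))**2)**2 = (89 + (-5 + (-1 - 1/3))**2)**2 = (89 + (-5 - 4/3)**2)**2 = (89 + (-19/3)**2)**2 = (89 + 361/9)**2 = (1162/9)**2 = 1350244/81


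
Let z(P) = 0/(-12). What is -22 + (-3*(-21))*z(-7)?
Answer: -22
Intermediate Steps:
z(P) = 0 (z(P) = 0*(-1/12) = 0)
-22 + (-3*(-21))*z(-7) = -22 - 3*(-21)*0 = -22 + 63*0 = -22 + 0 = -22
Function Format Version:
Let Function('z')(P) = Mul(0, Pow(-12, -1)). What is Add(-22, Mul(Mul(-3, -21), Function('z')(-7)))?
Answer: -22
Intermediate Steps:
Function('z')(P) = 0 (Function('z')(P) = Mul(0, Rational(-1, 12)) = 0)
Add(-22, Mul(Mul(-3, -21), Function('z')(-7))) = Add(-22, Mul(Mul(-3, -21), 0)) = Add(-22, Mul(63, 0)) = Add(-22, 0) = -22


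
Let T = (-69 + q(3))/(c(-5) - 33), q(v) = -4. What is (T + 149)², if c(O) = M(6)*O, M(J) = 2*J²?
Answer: 3437476900/154449 ≈ 22256.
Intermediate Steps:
c(O) = 72*O (c(O) = (2*6²)*O = (2*36)*O = 72*O)
T = 73/393 (T = (-69 - 4)/(72*(-5) - 33) = -73/(-360 - 33) = -73/(-393) = -73*(-1/393) = 73/393 ≈ 0.18575)
(T + 149)² = (73/393 + 149)² = (58630/393)² = 3437476900/154449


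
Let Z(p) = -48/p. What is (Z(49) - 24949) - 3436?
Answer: -1390913/49 ≈ -28386.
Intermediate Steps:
(Z(49) - 24949) - 3436 = (-48/49 - 24949) - 3436 = -1222549/49 - 3436 = -1390913/49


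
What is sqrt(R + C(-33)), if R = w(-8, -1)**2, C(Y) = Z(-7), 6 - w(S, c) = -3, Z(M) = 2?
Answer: sqrt(83) ≈ 9.1104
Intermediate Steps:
w(S, c) = 9 (w(S, c) = 6 - 1*(-3) = 6 + 3 = 9)
C(Y) = 2
R = 81 (R = 9**2 = 81)
sqrt(R + C(-33)) = sqrt(81 + 2) = sqrt(83)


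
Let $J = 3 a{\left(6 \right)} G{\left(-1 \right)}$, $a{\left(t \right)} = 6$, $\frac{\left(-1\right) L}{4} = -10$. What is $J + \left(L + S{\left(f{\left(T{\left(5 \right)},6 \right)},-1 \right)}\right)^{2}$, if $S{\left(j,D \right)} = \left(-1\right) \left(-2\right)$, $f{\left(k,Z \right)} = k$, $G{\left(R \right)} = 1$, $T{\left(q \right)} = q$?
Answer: $1782$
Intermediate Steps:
$L = 40$ ($L = \left(-4\right) \left(-10\right) = 40$)
$S{\left(j,D \right)} = 2$
$J = 18$ ($J = 3 \cdot 6 \cdot 1 = 18 \cdot 1 = 18$)
$J + \left(L + S{\left(f{\left(T{\left(5 \right)},6 \right)},-1 \right)}\right)^{2} = 18 + \left(40 + 2\right)^{2} = 18 + 42^{2} = 18 + 1764 = 1782$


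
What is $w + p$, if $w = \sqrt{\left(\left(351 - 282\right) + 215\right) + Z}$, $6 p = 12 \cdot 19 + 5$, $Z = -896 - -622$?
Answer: $\frac{233}{6} + \sqrt{10} \approx 41.996$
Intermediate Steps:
$Z = -274$ ($Z = -896 + 622 = -274$)
$p = \frac{233}{6}$ ($p = \frac{12 \cdot 19 + 5}{6} = \frac{228 + 5}{6} = \frac{1}{6} \cdot 233 = \frac{233}{6} \approx 38.833$)
$w = \sqrt{10}$ ($w = \sqrt{\left(\left(351 - 282\right) + 215\right) - 274} = \sqrt{\left(69 + 215\right) - 274} = \sqrt{284 - 274} = \sqrt{10} \approx 3.1623$)
$w + p = \sqrt{10} + \frac{233}{6} = \frac{233}{6} + \sqrt{10}$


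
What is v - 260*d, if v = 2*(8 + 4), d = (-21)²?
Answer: -114636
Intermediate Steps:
d = 441
v = 24 (v = 2*12 = 24)
v - 260*d = 24 - 260*441 = 24 - 114660 = -114636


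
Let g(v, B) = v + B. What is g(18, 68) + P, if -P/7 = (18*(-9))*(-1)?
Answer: -1048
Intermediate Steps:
P = -1134 (P = -7*18*(-9)*(-1) = -(-1134)*(-1) = -7*162 = -1134)
g(v, B) = B + v
g(18, 68) + P = (68 + 18) - 1134 = 86 - 1134 = -1048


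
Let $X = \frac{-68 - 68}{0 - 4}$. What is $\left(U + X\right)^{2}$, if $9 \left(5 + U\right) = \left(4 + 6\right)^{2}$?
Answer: $\frac{130321}{81} \approx 1608.9$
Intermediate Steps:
$U = \frac{55}{9}$ ($U = -5 + \frac{\left(4 + 6\right)^{2}}{9} = -5 + \frac{10^{2}}{9} = -5 + \frac{1}{9} \cdot 100 = -5 + \frac{100}{9} = \frac{55}{9} \approx 6.1111$)
$X = 34$ ($X = - \frac{136}{-4} = \left(-136\right) \left(- \frac{1}{4}\right) = 34$)
$\left(U + X\right)^{2} = \left(\frac{55}{9} + 34\right)^{2} = \left(\frac{361}{9}\right)^{2} = \frac{130321}{81}$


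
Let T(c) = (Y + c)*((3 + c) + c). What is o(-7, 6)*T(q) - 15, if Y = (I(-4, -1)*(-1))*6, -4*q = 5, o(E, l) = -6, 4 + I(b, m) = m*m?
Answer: -261/4 ≈ -65.250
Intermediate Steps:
I(b, m) = -4 + m² (I(b, m) = -4 + m*m = -4 + m²)
q = -5/4 (q = -¼*5 = -5/4 ≈ -1.2500)
Y = 18 (Y = ((-4 + (-1)²)*(-1))*6 = ((-4 + 1)*(-1))*6 = -3*(-1)*6 = 3*6 = 18)
T(c) = (3 + 2*c)*(18 + c) (T(c) = (18 + c)*((3 + c) + c) = (18 + c)*(3 + 2*c) = (3 + 2*c)*(18 + c))
o(-7, 6)*T(q) - 15 = -6*(54 + 2*(-5/4)² + 39*(-5/4)) - 15 = -6*(54 + 2*(25/16) - 195/4) - 15 = -6*(54 + 25/8 - 195/4) - 15 = -6*67/8 - 15 = -201/4 - 15 = -261/4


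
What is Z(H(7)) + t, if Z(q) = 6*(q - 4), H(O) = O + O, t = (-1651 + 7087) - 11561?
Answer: -6065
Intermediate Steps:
t = -6125 (t = 5436 - 11561 = -6125)
H(O) = 2*O
Z(q) = -24 + 6*q (Z(q) = 6*(-4 + q) = -24 + 6*q)
Z(H(7)) + t = (-24 + 6*(2*7)) - 6125 = (-24 + 6*14) - 6125 = (-24 + 84) - 6125 = 60 - 6125 = -6065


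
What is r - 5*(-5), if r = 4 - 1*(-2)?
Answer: 31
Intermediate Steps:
r = 6 (r = 4 + 2 = 6)
r - 5*(-5) = 6 - 5*(-5) = 6 + 25 = 31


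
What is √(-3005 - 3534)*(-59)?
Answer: -59*I*√6539 ≈ -4771.0*I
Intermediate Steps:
√(-3005 - 3534)*(-59) = √(-6539)*(-59) = (I*√6539)*(-59) = -59*I*√6539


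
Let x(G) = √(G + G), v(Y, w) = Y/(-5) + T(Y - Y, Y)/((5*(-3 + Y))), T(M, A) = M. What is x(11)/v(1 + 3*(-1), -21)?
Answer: 5*√22/2 ≈ 11.726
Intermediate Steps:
v(Y, w) = -Y/5 (v(Y, w) = Y/(-5) + (Y - Y)/((5*(-3 + Y))) = Y*(-⅕) + 0/(-15 + 5*Y) = -Y/5 + 0 = -Y/5)
x(G) = √2*√G (x(G) = √(2*G) = √2*√G)
x(11)/v(1 + 3*(-1), -21) = (√2*√11)/((-(1 + 3*(-1))/5)) = √22/((-(1 - 3)/5)) = √22/((-⅕*(-2))) = √22/(⅖) = √22*(5/2) = 5*√22/2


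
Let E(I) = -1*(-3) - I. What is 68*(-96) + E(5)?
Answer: -6530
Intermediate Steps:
E(I) = 3 - I
68*(-96) + E(5) = 68*(-96) + (3 - 1*5) = -6528 + (3 - 5) = -6528 - 2 = -6530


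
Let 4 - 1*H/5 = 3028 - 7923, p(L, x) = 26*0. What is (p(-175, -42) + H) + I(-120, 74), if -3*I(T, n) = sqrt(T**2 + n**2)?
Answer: 24495 - 2*sqrt(4969)/3 ≈ 24448.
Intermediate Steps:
p(L, x) = 0
I(T, n) = -sqrt(T**2 + n**2)/3
H = 24495 (H = 20 - 5*(3028 - 7923) = 20 - 5*(-4895) = 20 + 24475 = 24495)
(p(-175, -42) + H) + I(-120, 74) = (0 + 24495) - sqrt((-120)**2 + 74**2)/3 = 24495 - sqrt(14400 + 5476)/3 = 24495 - 2*sqrt(4969)/3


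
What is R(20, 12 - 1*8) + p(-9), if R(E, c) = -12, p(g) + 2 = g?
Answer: -23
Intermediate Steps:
p(g) = -2 + g
R(20, 12 - 1*8) + p(-9) = -12 + (-2 - 9) = -12 - 11 = -23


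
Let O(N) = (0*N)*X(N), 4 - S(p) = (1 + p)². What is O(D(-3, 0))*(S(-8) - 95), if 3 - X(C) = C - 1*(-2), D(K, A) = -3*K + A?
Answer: 0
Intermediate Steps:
D(K, A) = A - 3*K
S(p) = 4 - (1 + p)²
X(C) = 1 - C (X(C) = 3 - (C - 1*(-2)) = 3 - (C + 2) = 3 - (2 + C) = 3 + (-2 - C) = 1 - C)
O(N) = 0 (O(N) = (0*N)*(1 - N) = 0*(1 - N) = 0)
O(D(-3, 0))*(S(-8) - 95) = 0*((4 - (1 - 8)²) - 95) = 0*((4 - 1*(-7)²) - 95) = 0*((4 - 1*49) - 95) = 0*((4 - 49) - 95) = 0*(-45 - 95) = 0*(-140) = 0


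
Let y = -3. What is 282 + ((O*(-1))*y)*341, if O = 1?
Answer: 1305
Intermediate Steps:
282 + ((O*(-1))*y)*341 = 282 + ((1*(-1))*(-3))*341 = 282 - 1*(-3)*341 = 282 + 3*341 = 282 + 1023 = 1305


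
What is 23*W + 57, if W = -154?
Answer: -3485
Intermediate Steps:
23*W + 57 = 23*(-154) + 57 = -3542 + 57 = -3485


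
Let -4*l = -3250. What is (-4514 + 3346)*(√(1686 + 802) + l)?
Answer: -949000 - 2336*√622 ≈ -1.0073e+6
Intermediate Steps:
l = 1625/2 (l = -¼*(-3250) = 1625/2 ≈ 812.50)
(-4514 + 3346)*(√(1686 + 802) + l) = (-4514 + 3346)*(√(1686 + 802) + 1625/2) = -1168*(√2488 + 1625/2) = -1168*(2*√622 + 1625/2) = -1168*(1625/2 + 2*√622) = -949000 - 2336*√622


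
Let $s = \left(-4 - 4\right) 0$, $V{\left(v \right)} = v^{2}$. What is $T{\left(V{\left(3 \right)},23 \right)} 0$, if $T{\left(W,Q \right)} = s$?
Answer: $0$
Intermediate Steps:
$s = 0$ ($s = \left(-8\right) 0 = 0$)
$T{\left(W,Q \right)} = 0$
$T{\left(V{\left(3 \right)},23 \right)} 0 = 0 \cdot 0 = 0$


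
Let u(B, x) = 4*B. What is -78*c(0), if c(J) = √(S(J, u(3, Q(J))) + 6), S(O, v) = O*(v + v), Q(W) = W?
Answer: -78*√6 ≈ -191.06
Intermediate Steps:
S(O, v) = 2*O*v (S(O, v) = O*(2*v) = 2*O*v)
c(J) = √(6 + 24*J) (c(J) = √(2*J*(4*3) + 6) = √(2*J*12 + 6) = √(24*J + 6) = √(6 + 24*J))
-78*c(0) = -78*√(6 + 24*0) = -78*√(6 + 0) = -78*√6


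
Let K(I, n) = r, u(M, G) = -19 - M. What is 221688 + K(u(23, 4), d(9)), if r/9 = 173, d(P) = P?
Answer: 223245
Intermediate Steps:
r = 1557 (r = 9*173 = 1557)
K(I, n) = 1557
221688 + K(u(23, 4), d(9)) = 221688 + 1557 = 223245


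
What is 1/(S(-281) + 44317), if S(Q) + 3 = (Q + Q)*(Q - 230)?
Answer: 1/331496 ≈ 3.0166e-6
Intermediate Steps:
S(Q) = -3 + 2*Q*(-230 + Q) (S(Q) = -3 + (Q + Q)*(Q - 230) = -3 + (2*Q)*(-230 + Q) = -3 + 2*Q*(-230 + Q))
1/(S(-281) + 44317) = 1/((-3 - 460*(-281) + 2*(-281)²) + 44317) = 1/((-3 + 129260 + 2*78961) + 44317) = 1/((-3 + 129260 + 157922) + 44317) = 1/(287179 + 44317) = 1/331496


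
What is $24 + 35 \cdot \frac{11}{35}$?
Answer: $35$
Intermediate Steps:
$24 + 35 \cdot \frac{11}{35} = 24 + 11 = 35$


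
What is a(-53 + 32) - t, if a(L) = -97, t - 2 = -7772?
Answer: 7673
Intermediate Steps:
t = -7770 (t = 2 - 7772 = -7770)
a(-53 + 32) - t = -97 - 1*(-7770) = -97 + 7770 = 7673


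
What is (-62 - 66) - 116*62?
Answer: -7320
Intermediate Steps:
(-62 - 66) - 116*62 = -128 - 7192 = -7320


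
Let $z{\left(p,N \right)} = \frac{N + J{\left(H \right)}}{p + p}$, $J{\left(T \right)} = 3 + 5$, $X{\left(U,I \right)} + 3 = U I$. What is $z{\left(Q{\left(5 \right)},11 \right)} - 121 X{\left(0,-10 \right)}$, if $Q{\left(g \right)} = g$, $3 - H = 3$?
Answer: $\frac{3649}{10} \approx 364.9$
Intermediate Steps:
$H = 0$ ($H = 3 - 3 = 0$)
$X{\left(U,I \right)} = -3 + I U$ ($X{\left(U,I \right)} = -3 + U I = -3 + I U$)
$J{\left(T \right)} = 8$
$z{\left(p,N \right)} = \frac{8 + N}{2 p}$ ($z{\left(p,N \right)} = \frac{N + 8}{p + p} = \frac{8 + N}{2 p}$)
$z{\left(Q{\left(5 \right)},11 \right)} - 121 X{\left(0,-10 \right)} = \frac{8 + 11}{2 \cdot 5} - 121 \left(-3 - 0\right) = \frac{1}{2} \cdot \frac{1}{5} \cdot 19 - 121 \left(-3 + 0\right) = \frac{19}{10} - -363 = \frac{19}{10} + 363 = \frac{3649}{10}$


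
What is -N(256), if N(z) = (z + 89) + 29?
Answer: -374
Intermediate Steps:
N(z) = 118 + z (N(z) = (89 + z) + 29 = 118 + z)
-N(256) = -(118 + 256) = -1*374 = -374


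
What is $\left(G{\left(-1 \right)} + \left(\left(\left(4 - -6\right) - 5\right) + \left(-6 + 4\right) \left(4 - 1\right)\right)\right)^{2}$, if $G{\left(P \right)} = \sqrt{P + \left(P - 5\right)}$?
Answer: $\left(-1 + i \sqrt{7}\right)^{2} \approx -6.0 - 5.2915 i$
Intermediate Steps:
$G{\left(P \right)} = \sqrt{-5 + 2 P}$ ($G{\left(P \right)} = \sqrt{P + \left(P - 5\right)} = \sqrt{P + \left(-5 + P\right)} = \sqrt{-5 + 2 P}$)
$\left(G{\left(-1 \right)} + \left(\left(\left(4 - -6\right) - 5\right) + \left(-6 + 4\right) \left(4 - 1\right)\right)\right)^{2} = \left(\sqrt{-5 + 2 \left(-1\right)} + \left(\left(\left(4 - -6\right) - 5\right) + \left(-6 + 4\right) \left(4 - 1\right)\right)\right)^{2} = \left(\sqrt{-5 - 2} + \left(\left(\left(4 + 6\right) - 5\right) - 6\right)\right)^{2} = \left(\sqrt{-7} + \left(\left(10 - 5\right) - 6\right)\right)^{2} = \left(i \sqrt{7} + \left(5 - 6\right)\right)^{2} = \left(i \sqrt{7} - 1\right)^{2} = \left(-1 + i \sqrt{7}\right)^{2}$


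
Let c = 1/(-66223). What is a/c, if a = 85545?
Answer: -5665046535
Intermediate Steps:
c = -1/66223 ≈ -1.5100e-5
a/c = 85545/(-1/66223) = 85545*(-66223) = -5665046535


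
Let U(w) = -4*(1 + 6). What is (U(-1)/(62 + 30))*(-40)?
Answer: 280/23 ≈ 12.174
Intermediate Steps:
U(w) = -28 (U(w) = -4*7 = -28)
(U(-1)/(62 + 30))*(-40) = -28/(62 + 30)*(-40) = -28/92*(-40) = -28*1/92*(-40) = -7/23*(-40) = 280/23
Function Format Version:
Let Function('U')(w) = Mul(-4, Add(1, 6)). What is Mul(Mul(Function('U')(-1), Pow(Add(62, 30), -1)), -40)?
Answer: Rational(280, 23) ≈ 12.174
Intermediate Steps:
Function('U')(w) = -28 (Function('U')(w) = Mul(-4, 7) = -28)
Mul(Mul(Function('U')(-1), Pow(Add(62, 30), -1)), -40) = Mul(Mul(-28, Pow(Add(62, 30), -1)), -40) = Mul(Mul(-28, Pow(92, -1)), -40) = Mul(Mul(-28, Rational(1, 92)), -40) = Mul(Rational(-7, 23), -40) = Rational(280, 23)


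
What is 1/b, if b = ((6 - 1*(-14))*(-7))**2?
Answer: 1/19600 ≈ 5.1020e-5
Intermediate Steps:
b = 19600 (b = ((6 + 14)*(-7))**2 = (20*(-7))**2 = (-140)**2 = 19600)
1/b = 1/19600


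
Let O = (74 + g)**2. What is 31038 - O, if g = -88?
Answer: 30842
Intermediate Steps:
O = 196 (O = (74 - 88)**2 = (-14)**2 = 196)
31038 - O = 31038 - 1*196 = 31038 - 196 = 30842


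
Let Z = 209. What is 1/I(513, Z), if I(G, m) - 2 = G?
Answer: 1/515 ≈ 0.0019417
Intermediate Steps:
I(G, m) = 2 + G
1/I(513, Z) = 1/(2 + 513) = 1/515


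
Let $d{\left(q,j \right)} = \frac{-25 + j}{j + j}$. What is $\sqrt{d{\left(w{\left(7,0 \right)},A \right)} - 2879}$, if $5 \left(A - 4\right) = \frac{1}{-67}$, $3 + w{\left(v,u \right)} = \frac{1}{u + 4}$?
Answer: $\frac{i \sqrt{5166530161}}{1339} \approx 53.681 i$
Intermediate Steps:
$w{\left(v,u \right)} = -3 + \frac{1}{4 + u}$ ($w{\left(v,u \right)} = -3 + \frac{1}{u + 4} = -3 + \frac{1}{4 + u}$)
$A = \frac{1339}{335}$ ($A = 4 + \frac{1}{5 \left(-67\right)} = 4 + \frac{1}{5} \left(- \frac{1}{67}\right) = 4 - \frac{1}{335} = \frac{1339}{335} \approx 3.997$)
$d{\left(q,j \right)} = \frac{-25 + j}{2 j}$
$\sqrt{d{\left(w{\left(7,0 \right)},A \right)} - 2879} = \sqrt{\frac{-25 + \frac{1339}{335}}{2 \cdot \frac{1339}{335}} - 2879} = \sqrt{\frac{1}{2} \cdot \frac{335}{1339} \left(- \frac{7036}{335}\right) - 2879} = \sqrt{- \frac{3518}{1339} - 2879} = \sqrt{- \frac{3858499}{1339}} = \frac{i \sqrt{5166530161}}{1339}$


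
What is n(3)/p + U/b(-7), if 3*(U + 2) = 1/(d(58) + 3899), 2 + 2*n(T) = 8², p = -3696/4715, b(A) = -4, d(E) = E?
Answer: -571062677/14625072 ≈ -39.047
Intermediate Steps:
p = -3696/4715 (p = -3696*1/4715 = -3696/4715 ≈ -0.78388)
n(T) = 31 (n(T) = -1 + (½)*8² = -1 + (½)*64 = -1 + 32 = 31)
U = -23741/11871 (U = -2 + 1/(3*(58 + 3899)) = -2 + (⅓)/3957 = -2 + (⅓)*(1/3957) = -2 + 1/11871 = -23741/11871 ≈ -1.9999)
n(3)/p + U/b(-7) = 31/(-3696/4715) - 23741/11871/(-4) = 31*(-4715/3696) - 23741/11871*(-¼) = -146165/3696 + 23741/47484 = -571062677/14625072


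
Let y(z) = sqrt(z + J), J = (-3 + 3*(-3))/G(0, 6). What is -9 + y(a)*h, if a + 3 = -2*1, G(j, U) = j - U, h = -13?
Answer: -9 - 13*I*sqrt(3) ≈ -9.0 - 22.517*I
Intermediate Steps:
a = -5 (a = -3 - 2*1 = -3 - 2 = -5)
J = 2 (J = (-3 + 3*(-3))/(0 - 1*6) = (-3 - 9)/(0 - 6) = -12/(-6) = -12*(-1/6) = 2)
y(z) = sqrt(2 + z) (y(z) = sqrt(z + 2) = sqrt(2 + z))
-9 + y(a)*h = -9 + sqrt(2 - 5)*(-13) = -9 + sqrt(-3)*(-13) = -9 + (I*sqrt(3))*(-13) = -9 - 13*I*sqrt(3)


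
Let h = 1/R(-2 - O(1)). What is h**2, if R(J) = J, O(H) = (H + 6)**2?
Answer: 1/2601 ≈ 0.00038447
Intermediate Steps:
O(H) = (6 + H)**2
h = -1/51 (h = 1/(-2 - (6 + 1)**2) = 1/(-2 - 1*7**2) = 1/(-2 - 1*49) = 1/(-2 - 49) = 1/(-51) = -1/51 ≈ -0.019608)
h**2 = (-1/51)**2 = 1/2601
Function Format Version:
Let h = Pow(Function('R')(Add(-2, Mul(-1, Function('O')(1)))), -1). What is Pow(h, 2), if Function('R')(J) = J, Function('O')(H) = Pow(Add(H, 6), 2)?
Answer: Rational(1, 2601) ≈ 0.00038447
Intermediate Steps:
Function('O')(H) = Pow(Add(6, H), 2)
h = Rational(-1, 51) (h = Pow(Add(-2, Mul(-1, Pow(Add(6, 1), 2))), -1) = Pow(Add(-2, Mul(-1, Pow(7, 2))), -1) = Pow(Add(-2, Mul(-1, 49)), -1) = Pow(Add(-2, -49), -1) = Pow(-51, -1) = Rational(-1, 51) ≈ -0.019608)
Pow(h, 2) = Pow(Rational(-1, 51), 2) = Rational(1, 2601)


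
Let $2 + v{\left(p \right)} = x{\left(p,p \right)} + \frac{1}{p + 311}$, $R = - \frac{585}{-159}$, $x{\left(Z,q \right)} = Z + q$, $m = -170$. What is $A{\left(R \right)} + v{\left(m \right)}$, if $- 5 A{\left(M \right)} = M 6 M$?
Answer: $- \frac{141886619}{396069} \approx -358.24$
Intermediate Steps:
$R = \frac{195}{53}$ ($R = \left(-585\right) \left(- \frac{1}{159}\right) = \frac{195}{53} \approx 3.6792$)
$A{\left(M \right)} = - \frac{6 M^{2}}{5}$ ($A{\left(M \right)} = - \frac{M 6 M}{5} = - \frac{6 M M}{5} = - \frac{6 M^{2}}{5}$)
$v{\left(p \right)} = -2 + \frac{1}{311 + p} + 2 p$ ($v{\left(p \right)} = -2 + \left(\left(p + p\right) + \frac{1}{p + 311}\right) = -2 + \left(2 p + \frac{1}{311 + p}\right) = -2 + \left(\frac{1}{311 + p} + 2 p\right) = -2 + \frac{1}{311 + p} + 2 p$)
$A{\left(R \right)} + v{\left(m \right)} = - \frac{6 \left(\frac{195}{53}\right)^{2}}{5} + \frac{-621 + 2 \left(-170\right)^{2} + 620 \left(-170\right)}{311 - 170} = \left(- \frac{6}{5}\right) \frac{38025}{2809} + \frac{-621 + 2 \cdot 28900 - 105400}{141} = - \frac{45630}{2809} + \frac{-621 + 57800 - 105400}{141} = - \frac{45630}{2809} + \frac{1}{141} \left(-48221\right) = - \frac{45630}{2809} - \frac{48221}{141} = - \frac{141886619}{396069}$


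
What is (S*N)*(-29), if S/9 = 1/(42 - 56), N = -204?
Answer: -26622/7 ≈ -3803.1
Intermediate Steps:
S = -9/14 (S = 9/(42 - 56) = 9/(-14) = 9*(-1/14) = -9/14 ≈ -0.64286)
(S*N)*(-29) = -9/14*(-204)*(-29) = (918/7)*(-29) = -26622/7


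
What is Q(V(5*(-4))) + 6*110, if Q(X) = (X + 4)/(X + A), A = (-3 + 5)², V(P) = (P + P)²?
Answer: 661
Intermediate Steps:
V(P) = 4*P² (V(P) = (2*P)² = 4*P²)
A = 4 (A = 2² = 4)
Q(X) = 1 (Q(X) = (X + 4)/(X + 4) = (4 + X)/(4 + X) = 1)
Q(V(5*(-4))) + 6*110 = 1 + 6*110 = 1 + 660 = 661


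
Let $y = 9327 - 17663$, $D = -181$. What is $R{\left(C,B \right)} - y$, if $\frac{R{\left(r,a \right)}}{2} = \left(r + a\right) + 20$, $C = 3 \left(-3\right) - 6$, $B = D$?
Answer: $7984$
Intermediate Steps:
$B = -181$
$y = -8336$
$C = -15$ ($C = -9 - 6 = -15$)
$R{\left(r,a \right)} = 40 + 2 a + 2 r$ ($R{\left(r,a \right)} = 2 \left(\left(r + a\right) + 20\right) = 2 \left(\left(a + r\right) + 20\right) = 2 \left(20 + a + r\right) = 40 + 2 a + 2 r$)
$R{\left(C,B \right)} - y = \left(40 + 2 \left(-181\right) + 2 \left(-15\right)\right) - -8336 = \left(40 - 362 - 30\right) + 8336 = -352 + 8336 = 7984$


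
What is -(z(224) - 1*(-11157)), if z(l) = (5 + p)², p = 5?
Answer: -11257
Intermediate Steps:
z(l) = 100 (z(l) = (5 + 5)² = 10² = 100)
-(z(224) - 1*(-11157)) = -(100 - 1*(-11157)) = -(100 + 11157) = -1*11257 = -11257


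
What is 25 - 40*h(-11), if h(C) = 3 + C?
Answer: 345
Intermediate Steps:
25 - 40*h(-11) = 25 - 40*(3 - 11) = 25 - 40*(-8) = 25 + 320 = 345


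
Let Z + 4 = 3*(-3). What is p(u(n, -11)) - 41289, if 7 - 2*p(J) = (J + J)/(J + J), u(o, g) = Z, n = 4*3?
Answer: -41286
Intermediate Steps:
Z = -13 (Z = -4 + 3*(-3) = -4 - 9 = -13)
n = 12
u(o, g) = -13
p(J) = 3 (p(J) = 7/2 - (J + J)/(2*(J + J)) = 7/2 - 2*J/(2*(2*J)) = 7/2 - 2*J*1/(2*J)/2 = 7/2 - 1/2*1 = 7/2 - 1/2 = 3)
p(u(n, -11)) - 41289 = 3 - 41289 = -41286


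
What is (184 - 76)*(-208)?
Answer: -22464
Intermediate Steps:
(184 - 76)*(-208) = 108*(-208) = -22464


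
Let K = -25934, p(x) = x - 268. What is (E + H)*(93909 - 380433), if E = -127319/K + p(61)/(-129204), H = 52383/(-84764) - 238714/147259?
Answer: -15882969049648612578324/20746661810668721 ≈ -7.6557e+5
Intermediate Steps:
p(x) = -268 + x
H = -3992603099/1783180268 (H = 52383*(-1/84764) - 238714*1/147259 = -52383/84764 - 34102/21037 = -3992603099/1783180268 ≈ -2.2390)
E = 914194023/186154252 (E = -127319/(-25934) + (-268 + 61)/(-129204) = -127319*(-1/25934) - 207*(-1/129204) = 127319/25934 + 23/14356 = 914194023/186154252 ≈ 4.9109)
(E + H)*(93909 - 380433) = (914194023/186154252 - 3992603099/1783180268)*(93909 - 380433) = (55433293719369451/20746661810668721)*(-286524) = -15882969049648612578324/20746661810668721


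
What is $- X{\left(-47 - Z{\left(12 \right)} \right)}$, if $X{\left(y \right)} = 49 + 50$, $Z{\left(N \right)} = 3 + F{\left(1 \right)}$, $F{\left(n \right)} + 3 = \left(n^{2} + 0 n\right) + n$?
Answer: $-99$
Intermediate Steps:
$F{\left(n \right)} = -3 + n + n^{2}$ ($F{\left(n \right)} = -3 + \left(\left(n^{2} + 0 n\right) + n\right) = -3 + \left(\left(n^{2} + 0\right) + n\right) = -3 + \left(n^{2} + n\right) = -3 + \left(n + n^{2}\right) = -3 + n + n^{2}$)
$Z{\left(N \right)} = 2$ ($Z{\left(N \right)} = 3 + \left(-3 + 1 + 1^{2}\right) = 3 + \left(-3 + 1 + 1\right) = 3 - 1 = 2$)
$X{\left(y \right)} = 99$
$- X{\left(-47 - Z{\left(12 \right)} \right)} = \left(-1\right) 99 = -99$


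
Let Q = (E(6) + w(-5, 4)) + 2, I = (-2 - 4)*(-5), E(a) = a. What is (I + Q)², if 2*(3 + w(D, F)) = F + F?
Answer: 1521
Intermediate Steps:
w(D, F) = -3 + F (w(D, F) = -3 + (F + F)/2 = -3 + (2*F)/2 = -3 + F)
I = 30 (I = -6*(-5) = 30)
Q = 9 (Q = (6 + (-3 + 4)) + 2 = (6 + 1) + 2 = 7 + 2 = 9)
(I + Q)² = (30 + 9)² = 39² = 1521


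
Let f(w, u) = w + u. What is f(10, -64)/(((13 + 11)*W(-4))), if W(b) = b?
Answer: 9/16 ≈ 0.56250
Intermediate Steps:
f(w, u) = u + w
f(10, -64)/(((13 + 11)*W(-4))) = (-64 + 10)/(((13 + 11)*(-4))) = -54/(24*(-4)) = -54/(-96) = -54*(-1/96) = 9/16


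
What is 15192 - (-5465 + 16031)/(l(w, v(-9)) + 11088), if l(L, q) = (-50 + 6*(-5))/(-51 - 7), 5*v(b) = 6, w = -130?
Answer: 2442659625/160796 ≈ 15191.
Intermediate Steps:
v(b) = 6/5 (v(b) = (⅕)*6 = 6/5)
l(L, q) = 40/29 (l(L, q) = (-50 - 30)/(-58) = -80*(-1/58) = 40/29)
15192 - (-5465 + 16031)/(l(w, v(-9)) + 11088) = 15192 - (-5465 + 16031)/(40/29 + 11088) = 15192 - 10566/321592/29 = 15192 - 10566*29/321592 = 15192 - 1*153207/160796 = 15192 - 153207/160796 = 2442659625/160796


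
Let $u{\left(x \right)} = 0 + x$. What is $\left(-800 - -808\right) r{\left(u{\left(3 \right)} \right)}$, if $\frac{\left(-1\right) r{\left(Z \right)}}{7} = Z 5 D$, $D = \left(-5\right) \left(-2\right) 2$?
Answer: $-16800$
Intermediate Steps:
$D = 20$ ($D = 10 \cdot 2 = 20$)
$u{\left(x \right)} = x$
$r{\left(Z \right)} = - 700 Z$ ($r{\left(Z \right)} = - 7 Z 5 \cdot 20 = - 7 \cdot 5 Z 20 = - 7 \cdot 100 Z = - 700 Z$)
$\left(-800 - -808\right) r{\left(u{\left(3 \right)} \right)} = \left(-800 - -808\right) \left(\left(-700\right) 3\right) = \left(-800 + 808\right) \left(-2100\right) = 8 \left(-2100\right) = -16800$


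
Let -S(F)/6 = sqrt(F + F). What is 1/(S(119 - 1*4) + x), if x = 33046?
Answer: 16523/546014918 + 3*sqrt(230)/546014918 ≈ 3.0344e-5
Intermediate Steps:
S(F) = -6*sqrt(2)*sqrt(F) (S(F) = -6*sqrt(F + F) = -6*sqrt(2)*sqrt(F))
1/(S(119 - 1*4) + x) = 1/(-6*sqrt(2)*sqrt(119 - 1*4) + 33046) = 1/(-6*sqrt(2)*sqrt(119 - 4) + 33046) = 1/(-6*sqrt(2)*sqrt(115) + 33046) = 1/(-6*sqrt(230) + 33046) = 1/(33046 - 6*sqrt(230))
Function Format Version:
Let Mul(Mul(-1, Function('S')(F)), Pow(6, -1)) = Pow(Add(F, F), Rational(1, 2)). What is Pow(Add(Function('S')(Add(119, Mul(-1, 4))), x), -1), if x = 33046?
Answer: Add(Rational(16523, 546014918), Mul(Rational(3, 546014918), Pow(230, Rational(1, 2)))) ≈ 3.0344e-5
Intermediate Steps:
Function('S')(F) = Mul(-6, Pow(2, Rational(1, 2)), Pow(F, Rational(1, 2))) (Function('S')(F) = Mul(-6, Pow(Add(F, F), Rational(1, 2))) = Mul(-6, Pow(Mul(2, F), Rational(1, 2))) = Mul(-6, Mul(Pow(2, Rational(1, 2)), Pow(F, Rational(1, 2)))) = Mul(-6, Pow(2, Rational(1, 2)), Pow(F, Rational(1, 2))))
Pow(Add(Function('S')(Add(119, Mul(-1, 4))), x), -1) = Pow(Add(Mul(-6, Pow(2, Rational(1, 2)), Pow(Add(119, Mul(-1, 4)), Rational(1, 2))), 33046), -1) = Pow(Add(Mul(-6, Pow(2, Rational(1, 2)), Pow(Add(119, -4), Rational(1, 2))), 33046), -1) = Pow(Add(Mul(-6, Pow(2, Rational(1, 2)), Pow(115, Rational(1, 2))), 33046), -1) = Pow(Add(Mul(-6, Pow(230, Rational(1, 2))), 33046), -1) = Pow(Add(33046, Mul(-6, Pow(230, Rational(1, 2)))), -1)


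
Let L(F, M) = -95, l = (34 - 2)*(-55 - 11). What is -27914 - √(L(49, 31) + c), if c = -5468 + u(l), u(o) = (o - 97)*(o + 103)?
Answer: -27914 - √4432318 ≈ -30019.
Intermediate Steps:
l = -2112 (l = 32*(-66) = -2112)
u(o) = (-97 + o)*(103 + o)
c = 4432413 (c = -5468 + (-9991 + (-2112)² + 6*(-2112)) = -5468 + (-9991 + 4460544 - 12672) = -5468 + 4437881 = 4432413)
-27914 - √(L(49, 31) + c) = -27914 - √(-95 + 4432413) = -27914 - √4432318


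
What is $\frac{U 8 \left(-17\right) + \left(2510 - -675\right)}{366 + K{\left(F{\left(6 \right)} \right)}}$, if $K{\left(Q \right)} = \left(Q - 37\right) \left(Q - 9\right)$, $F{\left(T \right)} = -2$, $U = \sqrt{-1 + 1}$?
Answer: $\frac{637}{159} \approx 4.0063$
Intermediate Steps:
$U = 0$ ($U = \sqrt{0} = 0$)
$K{\left(Q \right)} = \left(-37 + Q\right) \left(-9 + Q\right)$
$\frac{U 8 \left(-17\right) + \left(2510 - -675\right)}{366 + K{\left(F{\left(6 \right)} \right)}} = \frac{0 \cdot 8 \left(-17\right) + \left(2510 - -675\right)}{366 + \left(333 + \left(-2\right)^{2} - -92\right)} = \frac{0 \left(-17\right) + \left(2510 + 675\right)}{366 + \left(333 + 4 + 92\right)} = \frac{0 + 3185}{366 + 429} = \frac{3185}{795} = 3185 \cdot \frac{1}{795} = \frac{637}{159}$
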